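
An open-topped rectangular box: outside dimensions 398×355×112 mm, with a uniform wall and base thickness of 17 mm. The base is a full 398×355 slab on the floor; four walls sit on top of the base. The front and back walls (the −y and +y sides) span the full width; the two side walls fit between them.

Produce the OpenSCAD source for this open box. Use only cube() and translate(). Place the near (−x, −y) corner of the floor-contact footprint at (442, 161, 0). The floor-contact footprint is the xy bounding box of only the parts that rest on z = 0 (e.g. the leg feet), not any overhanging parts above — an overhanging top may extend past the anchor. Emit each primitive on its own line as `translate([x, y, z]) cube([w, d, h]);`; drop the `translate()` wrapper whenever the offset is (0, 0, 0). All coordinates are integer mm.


translate([442, 161, 0]) cube([398, 355, 17]);
translate([442, 161, 17]) cube([398, 17, 95]);
translate([442, 499, 17]) cube([398, 17, 95]);
translate([442, 178, 17]) cube([17, 321, 95]);
translate([823, 178, 17]) cube([17, 321, 95]);


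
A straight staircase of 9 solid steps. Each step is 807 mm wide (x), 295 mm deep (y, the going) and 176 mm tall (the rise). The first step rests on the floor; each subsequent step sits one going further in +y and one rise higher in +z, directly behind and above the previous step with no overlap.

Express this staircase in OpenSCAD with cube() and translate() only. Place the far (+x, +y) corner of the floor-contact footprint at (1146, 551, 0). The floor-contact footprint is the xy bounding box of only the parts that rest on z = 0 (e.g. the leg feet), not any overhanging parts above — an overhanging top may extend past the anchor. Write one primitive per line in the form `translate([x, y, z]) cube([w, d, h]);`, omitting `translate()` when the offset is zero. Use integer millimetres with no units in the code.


translate([339, 256, 0]) cube([807, 295, 176]);
translate([339, 551, 176]) cube([807, 295, 176]);
translate([339, 846, 352]) cube([807, 295, 176]);
translate([339, 1141, 528]) cube([807, 295, 176]);
translate([339, 1436, 704]) cube([807, 295, 176]);
translate([339, 1731, 880]) cube([807, 295, 176]);
translate([339, 2026, 1056]) cube([807, 295, 176]);
translate([339, 2321, 1232]) cube([807, 295, 176]);
translate([339, 2616, 1408]) cube([807, 295, 176]);


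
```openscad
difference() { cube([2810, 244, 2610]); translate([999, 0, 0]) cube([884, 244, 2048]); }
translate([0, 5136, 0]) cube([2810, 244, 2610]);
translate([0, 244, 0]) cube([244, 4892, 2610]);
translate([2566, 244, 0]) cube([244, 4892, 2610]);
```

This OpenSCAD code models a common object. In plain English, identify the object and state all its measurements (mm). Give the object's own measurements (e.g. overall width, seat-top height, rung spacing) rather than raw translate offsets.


A single room: four walls, each 2610 mm tall and 244 mm thick, enclosing an outside footprint 2810×5380 mm (x × y), no floor or roof. The front and back walls (−y and +y sides) run the full x-width; the side walls fit between their inner faces. A door opening 884 mm wide and 2048 mm tall is cut through the front wall from the floor up, its −x edge 999 mm from the wall's −x end.


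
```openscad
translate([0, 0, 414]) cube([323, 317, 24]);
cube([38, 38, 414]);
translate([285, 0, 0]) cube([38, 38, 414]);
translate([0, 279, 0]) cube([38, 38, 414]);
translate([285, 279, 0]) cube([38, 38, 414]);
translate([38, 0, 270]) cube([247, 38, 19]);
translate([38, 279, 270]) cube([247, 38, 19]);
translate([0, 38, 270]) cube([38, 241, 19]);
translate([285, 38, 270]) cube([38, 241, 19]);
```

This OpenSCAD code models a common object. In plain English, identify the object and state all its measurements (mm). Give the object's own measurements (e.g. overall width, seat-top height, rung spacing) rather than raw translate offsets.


A simple wooden stool: a rectangular seat 323 mm (x) by 317 mm (y), 24 mm thick, top face at z = 438 mm, on four square legs, each 38×38 mm in cross-section. The legs rest on z = 0, each flush with a corner of the seat. Four stretchers, 38 mm wide and 19 mm tall, connect adjacent legs with their undersides at z = 270 mm, each running between the inner faces of the legs it joins and aligned with the legs' outer faces on the other axis.


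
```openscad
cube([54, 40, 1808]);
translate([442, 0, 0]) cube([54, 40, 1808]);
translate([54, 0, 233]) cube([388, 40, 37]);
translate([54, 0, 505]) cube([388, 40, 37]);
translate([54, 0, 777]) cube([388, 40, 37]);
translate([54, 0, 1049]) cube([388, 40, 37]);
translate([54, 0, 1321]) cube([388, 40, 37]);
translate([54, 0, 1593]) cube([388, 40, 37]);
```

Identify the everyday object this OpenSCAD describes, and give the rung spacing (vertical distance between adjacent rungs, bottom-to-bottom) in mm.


A ladder. The rung spacing is 272 mm.

Two tall 54×40 posts with 6 short bars between them — a ladder. Adjacent rungs sit at z = 233 and z = 505, so the spacing is 505 − 233 = 272 mm.


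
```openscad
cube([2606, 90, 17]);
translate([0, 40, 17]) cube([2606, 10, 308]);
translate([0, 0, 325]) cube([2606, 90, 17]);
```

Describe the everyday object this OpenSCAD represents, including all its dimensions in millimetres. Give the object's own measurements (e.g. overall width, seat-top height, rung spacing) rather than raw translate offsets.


An I-beam lying along x, 2606 mm long. Overall section height 342 mm. Two flanges 90 mm wide (y) and 17 mm thick, one on the floor and one at the top; a web 10 mm thick runs between them, centred on the flange width.


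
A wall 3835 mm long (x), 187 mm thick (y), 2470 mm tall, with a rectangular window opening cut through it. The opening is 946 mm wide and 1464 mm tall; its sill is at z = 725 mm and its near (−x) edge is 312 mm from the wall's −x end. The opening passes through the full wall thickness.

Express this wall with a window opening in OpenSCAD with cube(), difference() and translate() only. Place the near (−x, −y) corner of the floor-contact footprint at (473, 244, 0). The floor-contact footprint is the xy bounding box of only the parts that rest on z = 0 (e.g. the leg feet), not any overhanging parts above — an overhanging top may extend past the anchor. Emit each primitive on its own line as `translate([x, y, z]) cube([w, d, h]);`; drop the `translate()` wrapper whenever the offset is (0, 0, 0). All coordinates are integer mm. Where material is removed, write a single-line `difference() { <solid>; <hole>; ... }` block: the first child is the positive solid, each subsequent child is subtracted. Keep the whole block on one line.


difference() { translate([473, 244, 0]) cube([3835, 187, 2470]); translate([785, 244, 725]) cube([946, 187, 1464]); }


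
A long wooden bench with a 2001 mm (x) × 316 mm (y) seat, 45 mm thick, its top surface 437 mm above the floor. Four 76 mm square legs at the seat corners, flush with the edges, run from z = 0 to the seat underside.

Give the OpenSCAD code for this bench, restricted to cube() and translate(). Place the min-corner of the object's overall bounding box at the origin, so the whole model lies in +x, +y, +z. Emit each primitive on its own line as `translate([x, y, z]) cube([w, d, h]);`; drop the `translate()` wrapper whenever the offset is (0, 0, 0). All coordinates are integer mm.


translate([0, 0, 392]) cube([2001, 316, 45]);
cube([76, 76, 392]);
translate([0, 240, 0]) cube([76, 76, 392]);
translate([1925, 0, 0]) cube([76, 76, 392]);
translate([1925, 240, 0]) cube([76, 76, 392]);


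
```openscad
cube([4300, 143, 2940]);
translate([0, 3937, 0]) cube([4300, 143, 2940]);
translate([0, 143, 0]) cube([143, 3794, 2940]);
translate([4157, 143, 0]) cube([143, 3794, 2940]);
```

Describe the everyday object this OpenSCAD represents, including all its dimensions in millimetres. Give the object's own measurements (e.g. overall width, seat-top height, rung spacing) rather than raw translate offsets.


The wall frame of a small rectangular building: four walls, each 2940 mm tall and 143 mm thick, enclosing a footprint 4300 mm (x) by 4080 mm (y) outside-to-outside, with no floor or roof. The front and back walls (the −y and +y sides) span the full width; the two side walls fit between them.


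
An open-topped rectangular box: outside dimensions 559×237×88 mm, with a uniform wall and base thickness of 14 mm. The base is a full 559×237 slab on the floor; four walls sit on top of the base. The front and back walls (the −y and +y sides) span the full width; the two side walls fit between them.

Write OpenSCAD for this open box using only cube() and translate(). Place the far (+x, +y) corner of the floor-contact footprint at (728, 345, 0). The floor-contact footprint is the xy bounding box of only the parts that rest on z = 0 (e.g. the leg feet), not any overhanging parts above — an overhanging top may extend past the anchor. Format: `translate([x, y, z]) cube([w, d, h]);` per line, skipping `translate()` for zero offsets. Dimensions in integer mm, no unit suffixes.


translate([169, 108, 0]) cube([559, 237, 14]);
translate([169, 108, 14]) cube([559, 14, 74]);
translate([169, 331, 14]) cube([559, 14, 74]);
translate([169, 122, 14]) cube([14, 209, 74]);
translate([714, 122, 14]) cube([14, 209, 74]);


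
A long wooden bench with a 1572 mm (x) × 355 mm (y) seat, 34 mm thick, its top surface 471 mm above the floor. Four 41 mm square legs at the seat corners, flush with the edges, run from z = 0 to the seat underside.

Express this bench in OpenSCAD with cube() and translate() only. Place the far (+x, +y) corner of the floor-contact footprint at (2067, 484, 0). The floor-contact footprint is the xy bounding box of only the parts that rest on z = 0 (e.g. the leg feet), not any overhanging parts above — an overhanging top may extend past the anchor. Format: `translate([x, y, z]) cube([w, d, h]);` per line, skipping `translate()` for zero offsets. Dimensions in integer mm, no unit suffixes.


translate([495, 129, 437]) cube([1572, 355, 34]);
translate([495, 129, 0]) cube([41, 41, 437]);
translate([495, 443, 0]) cube([41, 41, 437]);
translate([2026, 129, 0]) cube([41, 41, 437]);
translate([2026, 443, 0]) cube([41, 41, 437]);


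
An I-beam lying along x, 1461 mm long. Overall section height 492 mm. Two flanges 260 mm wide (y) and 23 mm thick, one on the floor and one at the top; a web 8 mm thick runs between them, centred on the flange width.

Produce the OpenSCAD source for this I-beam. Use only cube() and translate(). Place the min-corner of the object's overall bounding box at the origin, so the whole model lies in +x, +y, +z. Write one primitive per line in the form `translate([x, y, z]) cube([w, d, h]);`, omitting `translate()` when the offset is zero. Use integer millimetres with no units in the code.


cube([1461, 260, 23]);
translate([0, 126, 23]) cube([1461, 8, 446]);
translate([0, 0, 469]) cube([1461, 260, 23]);


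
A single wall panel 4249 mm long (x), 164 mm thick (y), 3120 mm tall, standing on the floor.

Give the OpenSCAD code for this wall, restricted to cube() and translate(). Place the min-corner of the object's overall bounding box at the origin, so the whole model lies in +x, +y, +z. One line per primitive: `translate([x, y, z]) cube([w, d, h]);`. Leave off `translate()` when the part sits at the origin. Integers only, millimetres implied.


cube([4249, 164, 3120]);


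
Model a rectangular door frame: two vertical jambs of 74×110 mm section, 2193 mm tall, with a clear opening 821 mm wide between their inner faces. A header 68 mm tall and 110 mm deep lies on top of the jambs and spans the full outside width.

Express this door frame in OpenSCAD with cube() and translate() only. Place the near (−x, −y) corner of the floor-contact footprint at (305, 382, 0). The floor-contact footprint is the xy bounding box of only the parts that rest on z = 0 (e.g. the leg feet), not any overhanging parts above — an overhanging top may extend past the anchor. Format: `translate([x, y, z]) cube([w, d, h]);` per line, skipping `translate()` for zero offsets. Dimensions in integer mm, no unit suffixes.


translate([305, 382, 0]) cube([74, 110, 2193]);
translate([1200, 382, 0]) cube([74, 110, 2193]);
translate([305, 382, 2193]) cube([969, 110, 68]);


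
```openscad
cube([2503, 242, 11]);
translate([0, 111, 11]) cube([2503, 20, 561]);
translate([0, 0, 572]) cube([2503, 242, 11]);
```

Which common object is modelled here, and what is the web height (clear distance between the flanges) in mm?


An I-beam. The web height is 561 mm.

Two wide flanges with a thin centred web — an I-beam. Overall 583 mm minus two 11 mm flanges gives a web of 583 − 2·11 = 561 mm.


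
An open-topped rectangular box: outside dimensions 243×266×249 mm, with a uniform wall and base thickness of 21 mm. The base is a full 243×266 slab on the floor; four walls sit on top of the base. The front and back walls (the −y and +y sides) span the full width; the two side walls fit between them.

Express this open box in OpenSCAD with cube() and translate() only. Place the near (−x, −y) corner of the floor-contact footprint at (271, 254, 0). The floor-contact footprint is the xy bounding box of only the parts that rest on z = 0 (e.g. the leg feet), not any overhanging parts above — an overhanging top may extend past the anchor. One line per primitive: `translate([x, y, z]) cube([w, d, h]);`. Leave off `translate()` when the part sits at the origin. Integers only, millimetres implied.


translate([271, 254, 0]) cube([243, 266, 21]);
translate([271, 254, 21]) cube([243, 21, 228]);
translate([271, 499, 21]) cube([243, 21, 228]);
translate([271, 275, 21]) cube([21, 224, 228]);
translate([493, 275, 21]) cube([21, 224, 228]);


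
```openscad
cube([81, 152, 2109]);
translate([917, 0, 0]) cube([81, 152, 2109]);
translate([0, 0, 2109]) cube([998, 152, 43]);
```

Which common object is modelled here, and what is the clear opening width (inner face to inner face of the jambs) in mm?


A door frame. The clear opening width is 836 mm.

Two 2109 mm tall posts with a header on top — a door frame. The left jamb is 81 mm wide at x = 0; the right jamb starts at x = 917. The clear opening is 917 − 81 = 836 mm.


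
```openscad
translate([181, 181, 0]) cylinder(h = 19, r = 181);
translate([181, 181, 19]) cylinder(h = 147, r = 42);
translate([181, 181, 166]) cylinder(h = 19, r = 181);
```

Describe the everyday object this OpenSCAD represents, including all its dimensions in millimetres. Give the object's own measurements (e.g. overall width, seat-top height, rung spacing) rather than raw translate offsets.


A spool: two coaxial disc flanges of radius 181 mm and thickness 19 mm, joined by a core cylinder of radius 42 mm and height 147 mm. The lower flange rests on z = 0 and the three cylinders share a vertical axis.


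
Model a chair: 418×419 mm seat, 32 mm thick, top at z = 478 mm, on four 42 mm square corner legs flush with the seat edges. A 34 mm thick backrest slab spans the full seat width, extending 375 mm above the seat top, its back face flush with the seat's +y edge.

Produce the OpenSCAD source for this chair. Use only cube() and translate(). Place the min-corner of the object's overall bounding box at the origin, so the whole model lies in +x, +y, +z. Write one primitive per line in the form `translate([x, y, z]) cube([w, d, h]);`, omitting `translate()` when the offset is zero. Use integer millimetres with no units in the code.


translate([0, 0, 446]) cube([418, 419, 32]);
cube([42, 42, 446]);
translate([376, 0, 0]) cube([42, 42, 446]);
translate([0, 377, 0]) cube([42, 42, 446]);
translate([376, 377, 0]) cube([42, 42, 446]);
translate([0, 385, 478]) cube([418, 34, 375]);


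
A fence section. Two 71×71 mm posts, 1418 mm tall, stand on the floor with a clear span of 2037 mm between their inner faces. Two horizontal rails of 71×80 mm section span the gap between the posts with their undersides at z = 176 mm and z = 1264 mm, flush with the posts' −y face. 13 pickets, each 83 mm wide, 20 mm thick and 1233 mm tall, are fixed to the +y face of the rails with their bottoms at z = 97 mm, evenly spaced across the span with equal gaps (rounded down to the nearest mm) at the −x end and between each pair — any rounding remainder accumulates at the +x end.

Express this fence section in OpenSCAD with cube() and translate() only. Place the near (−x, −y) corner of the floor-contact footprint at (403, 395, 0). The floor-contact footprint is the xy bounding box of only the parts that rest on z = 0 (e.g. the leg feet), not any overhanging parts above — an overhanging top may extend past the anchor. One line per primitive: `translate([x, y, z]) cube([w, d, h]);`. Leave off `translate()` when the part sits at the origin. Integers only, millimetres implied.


translate([403, 395, 0]) cube([71, 71, 1418]);
translate([2511, 395, 0]) cube([71, 71, 1418]);
translate([474, 395, 176]) cube([2037, 71, 80]);
translate([474, 395, 1264]) cube([2037, 71, 80]);
translate([542, 466, 97]) cube([83, 20, 1233]);
translate([693, 466, 97]) cube([83, 20, 1233]);
translate([844, 466, 97]) cube([83, 20, 1233]);
translate([995, 466, 97]) cube([83, 20, 1233]);
translate([1146, 466, 97]) cube([83, 20, 1233]);
translate([1297, 466, 97]) cube([83, 20, 1233]);
translate([1448, 466, 97]) cube([83, 20, 1233]);
translate([1599, 466, 97]) cube([83, 20, 1233]);
translate([1750, 466, 97]) cube([83, 20, 1233]);
translate([1901, 466, 97]) cube([83, 20, 1233]);
translate([2052, 466, 97]) cube([83, 20, 1233]);
translate([2203, 466, 97]) cube([83, 20, 1233]);
translate([2354, 466, 97]) cube([83, 20, 1233]);


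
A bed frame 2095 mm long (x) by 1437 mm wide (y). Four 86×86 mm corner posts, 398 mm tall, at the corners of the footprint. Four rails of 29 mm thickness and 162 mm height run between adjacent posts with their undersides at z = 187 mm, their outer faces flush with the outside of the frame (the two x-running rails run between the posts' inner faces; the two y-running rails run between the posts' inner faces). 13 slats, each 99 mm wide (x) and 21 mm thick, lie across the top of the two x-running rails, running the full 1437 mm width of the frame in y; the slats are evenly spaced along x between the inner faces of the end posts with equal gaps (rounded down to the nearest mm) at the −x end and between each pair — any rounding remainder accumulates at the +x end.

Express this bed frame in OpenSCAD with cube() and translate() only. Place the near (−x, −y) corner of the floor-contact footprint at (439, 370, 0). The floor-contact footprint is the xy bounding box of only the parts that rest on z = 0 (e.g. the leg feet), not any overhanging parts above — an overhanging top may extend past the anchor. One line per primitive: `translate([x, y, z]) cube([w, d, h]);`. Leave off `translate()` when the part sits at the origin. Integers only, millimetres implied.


// slat z = rail_z + rail_h = 187 + 162 = 349
// slat gap = ⌊(1923 − 13·99) / 14⌋ = 45
translate([439, 370, 0]) cube([86, 86, 398]);
translate([439, 1721, 0]) cube([86, 86, 398]);
translate([2448, 370, 0]) cube([86, 86, 398]);
translate([2448, 1721, 0]) cube([86, 86, 398]);
translate([525, 370, 187]) cube([1923, 29, 162]);
translate([525, 1778, 187]) cube([1923, 29, 162]);
translate([439, 456, 187]) cube([29, 1265, 162]);
translate([2505, 456, 187]) cube([29, 1265, 162]);
translate([570, 370, 349]) cube([99, 1437, 21]);
translate([714, 370, 349]) cube([99, 1437, 21]);
translate([858, 370, 349]) cube([99, 1437, 21]);
translate([1002, 370, 349]) cube([99, 1437, 21]);
translate([1146, 370, 349]) cube([99, 1437, 21]);
translate([1290, 370, 349]) cube([99, 1437, 21]);
translate([1434, 370, 349]) cube([99, 1437, 21]);
translate([1578, 370, 349]) cube([99, 1437, 21]);
translate([1722, 370, 349]) cube([99, 1437, 21]);
translate([1866, 370, 349]) cube([99, 1437, 21]);
translate([2010, 370, 349]) cube([99, 1437, 21]);
translate([2154, 370, 349]) cube([99, 1437, 21]);
translate([2298, 370, 349]) cube([99, 1437, 21]);


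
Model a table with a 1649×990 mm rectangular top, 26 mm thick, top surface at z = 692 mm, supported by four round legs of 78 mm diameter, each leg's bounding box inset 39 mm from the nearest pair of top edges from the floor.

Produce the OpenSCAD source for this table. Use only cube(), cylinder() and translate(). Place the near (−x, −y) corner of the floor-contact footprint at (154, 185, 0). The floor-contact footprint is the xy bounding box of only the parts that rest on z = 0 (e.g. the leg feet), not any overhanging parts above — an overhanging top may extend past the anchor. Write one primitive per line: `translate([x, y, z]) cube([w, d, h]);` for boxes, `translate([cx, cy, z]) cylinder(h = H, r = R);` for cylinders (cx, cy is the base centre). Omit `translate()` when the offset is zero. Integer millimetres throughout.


translate([115, 146, 666]) cube([1649, 990, 26]);
translate([193, 224, 0]) cylinder(h = 666, r = 39);
translate([1686, 224, 0]) cylinder(h = 666, r = 39);
translate([193, 1058, 0]) cylinder(h = 666, r = 39);
translate([1686, 1058, 0]) cylinder(h = 666, r = 39);


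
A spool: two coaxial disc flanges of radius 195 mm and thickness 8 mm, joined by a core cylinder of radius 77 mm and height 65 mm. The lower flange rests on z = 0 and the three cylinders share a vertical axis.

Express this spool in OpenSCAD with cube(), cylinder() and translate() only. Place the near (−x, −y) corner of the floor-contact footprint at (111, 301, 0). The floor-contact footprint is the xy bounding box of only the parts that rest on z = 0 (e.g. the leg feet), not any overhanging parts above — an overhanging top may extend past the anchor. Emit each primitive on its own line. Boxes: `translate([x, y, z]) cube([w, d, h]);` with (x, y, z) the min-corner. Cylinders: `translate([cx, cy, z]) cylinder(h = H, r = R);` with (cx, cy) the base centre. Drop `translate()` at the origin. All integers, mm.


translate([306, 496, 0]) cylinder(h = 8, r = 195);
translate([306, 496, 8]) cylinder(h = 65, r = 77);
translate([306, 496, 73]) cylinder(h = 8, r = 195);


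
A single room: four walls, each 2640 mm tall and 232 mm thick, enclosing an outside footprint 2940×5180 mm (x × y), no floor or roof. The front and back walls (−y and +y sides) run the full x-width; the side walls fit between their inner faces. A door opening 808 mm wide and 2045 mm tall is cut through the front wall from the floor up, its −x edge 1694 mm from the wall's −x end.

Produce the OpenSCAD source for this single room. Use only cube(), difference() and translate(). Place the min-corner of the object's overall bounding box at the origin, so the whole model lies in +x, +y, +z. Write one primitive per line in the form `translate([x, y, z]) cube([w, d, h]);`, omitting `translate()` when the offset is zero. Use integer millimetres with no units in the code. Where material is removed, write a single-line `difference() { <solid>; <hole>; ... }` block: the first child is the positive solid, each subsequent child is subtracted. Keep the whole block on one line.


difference() { cube([2940, 232, 2640]); translate([1694, 0, 0]) cube([808, 232, 2045]); }
translate([0, 4948, 0]) cube([2940, 232, 2640]);
translate([0, 232, 0]) cube([232, 4716, 2640]);
translate([2708, 232, 0]) cube([232, 4716, 2640]);


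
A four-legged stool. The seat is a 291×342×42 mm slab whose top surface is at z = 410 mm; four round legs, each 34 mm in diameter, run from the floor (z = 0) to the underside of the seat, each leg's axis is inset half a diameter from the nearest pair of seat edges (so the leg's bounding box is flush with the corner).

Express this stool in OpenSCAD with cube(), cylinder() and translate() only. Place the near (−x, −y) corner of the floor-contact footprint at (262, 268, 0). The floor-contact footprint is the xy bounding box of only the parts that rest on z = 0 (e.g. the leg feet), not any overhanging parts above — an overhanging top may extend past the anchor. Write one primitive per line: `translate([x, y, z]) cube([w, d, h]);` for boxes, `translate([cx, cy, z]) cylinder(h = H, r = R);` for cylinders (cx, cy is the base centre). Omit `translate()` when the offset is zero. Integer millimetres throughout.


translate([262, 268, 368]) cube([291, 342, 42]);
translate([279, 285, 0]) cylinder(h = 368, r = 17);
translate([536, 285, 0]) cylinder(h = 368, r = 17);
translate([279, 593, 0]) cylinder(h = 368, r = 17);
translate([536, 593, 0]) cylinder(h = 368, r = 17);


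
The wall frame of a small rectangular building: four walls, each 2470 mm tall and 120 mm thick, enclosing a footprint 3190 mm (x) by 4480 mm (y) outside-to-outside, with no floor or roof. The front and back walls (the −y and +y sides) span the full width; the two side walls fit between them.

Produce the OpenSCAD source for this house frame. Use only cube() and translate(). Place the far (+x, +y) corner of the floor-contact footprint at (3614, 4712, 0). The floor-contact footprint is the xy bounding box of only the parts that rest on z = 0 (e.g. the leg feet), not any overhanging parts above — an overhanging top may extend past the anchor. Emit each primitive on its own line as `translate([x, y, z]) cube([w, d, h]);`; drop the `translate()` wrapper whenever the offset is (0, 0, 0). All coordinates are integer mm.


translate([424, 232, 0]) cube([3190, 120, 2470]);
translate([424, 4592, 0]) cube([3190, 120, 2470]);
translate([424, 352, 0]) cube([120, 4240, 2470]);
translate([3494, 352, 0]) cube([120, 4240, 2470]);


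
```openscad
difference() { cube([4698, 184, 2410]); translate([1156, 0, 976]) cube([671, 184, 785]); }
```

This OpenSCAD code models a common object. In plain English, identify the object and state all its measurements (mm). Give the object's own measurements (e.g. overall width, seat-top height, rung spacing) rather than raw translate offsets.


A wall 4698 mm long (x), 184 mm thick (y), 2410 mm tall, with a rectangular window opening cut through it. The opening is 671 mm wide and 785 mm tall; its sill is at z = 976 mm and its near (−x) edge is 1156 mm from the wall's −x end. The opening passes through the full wall thickness.


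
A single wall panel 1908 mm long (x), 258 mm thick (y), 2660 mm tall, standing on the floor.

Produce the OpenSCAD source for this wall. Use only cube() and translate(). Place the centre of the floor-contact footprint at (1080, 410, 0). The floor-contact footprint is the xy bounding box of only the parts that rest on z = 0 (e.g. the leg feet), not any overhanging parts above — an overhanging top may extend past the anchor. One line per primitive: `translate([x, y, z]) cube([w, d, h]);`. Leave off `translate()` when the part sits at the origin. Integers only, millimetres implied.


translate([126, 281, 0]) cube([1908, 258, 2660]);


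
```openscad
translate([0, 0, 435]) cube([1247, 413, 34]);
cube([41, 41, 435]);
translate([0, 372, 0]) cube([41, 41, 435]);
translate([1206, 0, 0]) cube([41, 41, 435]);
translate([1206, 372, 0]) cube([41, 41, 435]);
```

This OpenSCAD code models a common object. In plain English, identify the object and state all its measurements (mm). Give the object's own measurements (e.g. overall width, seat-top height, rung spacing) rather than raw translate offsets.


A bench: a 1247×413 mm seat slab, 34 mm thick, top at z = 469 mm, on four 41×41 mm square legs flush with the seat corners and standing on z = 0.


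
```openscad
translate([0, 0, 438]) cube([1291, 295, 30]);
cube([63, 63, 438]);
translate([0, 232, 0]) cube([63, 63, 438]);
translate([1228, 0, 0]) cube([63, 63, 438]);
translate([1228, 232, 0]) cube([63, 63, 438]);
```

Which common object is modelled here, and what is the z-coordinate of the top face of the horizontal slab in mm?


A bench. The seat-top height is 468 mm.

A long slab on four corner posts — a bench. The slab sits at z = 438 with thickness 30, so the top is 438 + 30 = 468 mm.


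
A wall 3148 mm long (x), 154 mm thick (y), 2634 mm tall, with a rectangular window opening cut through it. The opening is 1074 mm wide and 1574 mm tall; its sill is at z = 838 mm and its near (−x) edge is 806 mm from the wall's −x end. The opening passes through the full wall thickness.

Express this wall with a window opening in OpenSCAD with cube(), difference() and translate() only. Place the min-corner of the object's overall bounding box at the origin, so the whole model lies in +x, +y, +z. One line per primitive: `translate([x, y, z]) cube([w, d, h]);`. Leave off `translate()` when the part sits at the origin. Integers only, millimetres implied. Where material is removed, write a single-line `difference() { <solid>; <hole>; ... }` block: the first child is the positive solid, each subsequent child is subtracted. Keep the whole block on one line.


difference() { cube([3148, 154, 2634]); translate([806, 0, 838]) cube([1074, 154, 1574]); }


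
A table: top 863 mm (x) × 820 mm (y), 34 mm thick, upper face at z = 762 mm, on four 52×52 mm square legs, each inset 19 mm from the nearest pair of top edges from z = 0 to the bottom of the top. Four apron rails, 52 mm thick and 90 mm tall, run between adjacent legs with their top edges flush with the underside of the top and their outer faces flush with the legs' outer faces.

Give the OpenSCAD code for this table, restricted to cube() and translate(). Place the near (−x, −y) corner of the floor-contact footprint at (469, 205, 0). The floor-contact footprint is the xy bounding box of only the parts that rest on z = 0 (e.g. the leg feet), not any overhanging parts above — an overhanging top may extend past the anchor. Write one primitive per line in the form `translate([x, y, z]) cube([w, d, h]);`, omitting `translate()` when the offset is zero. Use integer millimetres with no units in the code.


translate([450, 186, 728]) cube([863, 820, 34]);
translate([469, 205, 0]) cube([52, 52, 728]);
translate([1242, 205, 0]) cube([52, 52, 728]);
translate([469, 935, 0]) cube([52, 52, 728]);
translate([1242, 935, 0]) cube([52, 52, 728]);
translate([521, 205, 638]) cube([721, 52, 90]);
translate([521, 935, 638]) cube([721, 52, 90]);
translate([469, 257, 638]) cube([52, 678, 90]);
translate([1242, 257, 638]) cube([52, 678, 90]);


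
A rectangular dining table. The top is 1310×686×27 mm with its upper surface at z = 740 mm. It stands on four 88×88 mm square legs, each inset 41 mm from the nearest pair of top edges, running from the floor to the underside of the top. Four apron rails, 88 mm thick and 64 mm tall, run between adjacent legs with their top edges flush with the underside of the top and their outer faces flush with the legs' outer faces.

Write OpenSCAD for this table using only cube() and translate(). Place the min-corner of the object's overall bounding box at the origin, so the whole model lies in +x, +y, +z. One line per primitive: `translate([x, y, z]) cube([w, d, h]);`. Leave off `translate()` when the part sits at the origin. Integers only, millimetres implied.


translate([0, 0, 713]) cube([1310, 686, 27]);
translate([41, 41, 0]) cube([88, 88, 713]);
translate([1181, 41, 0]) cube([88, 88, 713]);
translate([41, 557, 0]) cube([88, 88, 713]);
translate([1181, 557, 0]) cube([88, 88, 713]);
translate([129, 41, 649]) cube([1052, 88, 64]);
translate([129, 557, 649]) cube([1052, 88, 64]);
translate([41, 129, 649]) cube([88, 428, 64]);
translate([1181, 129, 649]) cube([88, 428, 64]);


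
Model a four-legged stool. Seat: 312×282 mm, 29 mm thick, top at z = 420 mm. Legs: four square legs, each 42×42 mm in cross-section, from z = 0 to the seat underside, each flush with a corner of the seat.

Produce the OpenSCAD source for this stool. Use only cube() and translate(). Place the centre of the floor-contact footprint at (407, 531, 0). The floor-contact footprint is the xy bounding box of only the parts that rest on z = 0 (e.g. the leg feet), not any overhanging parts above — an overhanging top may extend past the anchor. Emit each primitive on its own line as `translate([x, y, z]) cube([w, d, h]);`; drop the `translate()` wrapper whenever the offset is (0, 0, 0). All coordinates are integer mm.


translate([251, 390, 391]) cube([312, 282, 29]);
translate([251, 390, 0]) cube([42, 42, 391]);
translate([521, 390, 0]) cube([42, 42, 391]);
translate([251, 630, 0]) cube([42, 42, 391]);
translate([521, 630, 0]) cube([42, 42, 391]);


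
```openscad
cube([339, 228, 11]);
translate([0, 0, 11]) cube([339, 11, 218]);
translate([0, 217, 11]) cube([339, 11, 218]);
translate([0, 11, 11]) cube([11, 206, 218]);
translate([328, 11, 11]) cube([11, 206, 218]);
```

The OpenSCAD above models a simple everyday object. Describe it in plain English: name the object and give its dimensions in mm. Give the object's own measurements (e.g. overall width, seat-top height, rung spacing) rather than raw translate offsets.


An open-topped rectangular box: outside dimensions 339×228×229 mm, with a uniform wall and base thickness of 11 mm. The base is a full 339×228 slab on the floor; four walls sit on top of the base. The front and back walls (the −y and +y sides) span the full width; the two side walls fit between them.


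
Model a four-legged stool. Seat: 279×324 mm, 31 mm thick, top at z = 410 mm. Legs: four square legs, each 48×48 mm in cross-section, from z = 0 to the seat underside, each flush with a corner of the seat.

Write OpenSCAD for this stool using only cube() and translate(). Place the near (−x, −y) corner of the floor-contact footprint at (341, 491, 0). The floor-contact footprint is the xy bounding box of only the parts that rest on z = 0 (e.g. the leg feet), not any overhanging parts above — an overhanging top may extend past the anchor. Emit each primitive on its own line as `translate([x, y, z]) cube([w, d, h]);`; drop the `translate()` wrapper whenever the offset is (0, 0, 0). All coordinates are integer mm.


translate([341, 491, 379]) cube([279, 324, 31]);
translate([341, 491, 0]) cube([48, 48, 379]);
translate([572, 491, 0]) cube([48, 48, 379]);
translate([341, 767, 0]) cube([48, 48, 379]);
translate([572, 767, 0]) cube([48, 48, 379]);


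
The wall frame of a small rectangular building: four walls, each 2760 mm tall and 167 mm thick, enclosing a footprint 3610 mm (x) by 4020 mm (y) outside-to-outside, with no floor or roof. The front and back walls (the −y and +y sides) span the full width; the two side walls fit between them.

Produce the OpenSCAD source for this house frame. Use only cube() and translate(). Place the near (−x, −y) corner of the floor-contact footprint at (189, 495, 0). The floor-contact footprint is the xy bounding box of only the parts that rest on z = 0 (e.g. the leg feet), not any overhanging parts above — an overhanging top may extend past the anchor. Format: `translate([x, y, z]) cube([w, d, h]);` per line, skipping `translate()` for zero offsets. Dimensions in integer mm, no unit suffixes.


translate([189, 495, 0]) cube([3610, 167, 2760]);
translate([189, 4348, 0]) cube([3610, 167, 2760]);
translate([189, 662, 0]) cube([167, 3686, 2760]);
translate([3632, 662, 0]) cube([167, 3686, 2760]);


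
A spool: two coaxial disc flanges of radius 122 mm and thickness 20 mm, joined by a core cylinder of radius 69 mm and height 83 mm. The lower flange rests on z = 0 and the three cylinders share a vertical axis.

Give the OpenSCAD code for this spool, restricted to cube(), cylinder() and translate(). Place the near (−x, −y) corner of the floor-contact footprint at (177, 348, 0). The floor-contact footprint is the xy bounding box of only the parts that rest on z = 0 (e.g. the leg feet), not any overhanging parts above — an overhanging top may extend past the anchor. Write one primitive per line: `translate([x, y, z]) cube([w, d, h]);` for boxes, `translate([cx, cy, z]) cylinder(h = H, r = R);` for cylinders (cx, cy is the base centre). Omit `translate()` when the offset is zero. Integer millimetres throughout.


translate([299, 470, 0]) cylinder(h = 20, r = 122);
translate([299, 470, 20]) cylinder(h = 83, r = 69);
translate([299, 470, 103]) cylinder(h = 20, r = 122);


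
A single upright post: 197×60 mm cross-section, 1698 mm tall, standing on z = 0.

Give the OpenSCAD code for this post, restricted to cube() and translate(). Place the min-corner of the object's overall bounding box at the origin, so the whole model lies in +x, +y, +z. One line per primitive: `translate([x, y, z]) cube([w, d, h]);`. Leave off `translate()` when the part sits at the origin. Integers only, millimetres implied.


cube([197, 60, 1698]);


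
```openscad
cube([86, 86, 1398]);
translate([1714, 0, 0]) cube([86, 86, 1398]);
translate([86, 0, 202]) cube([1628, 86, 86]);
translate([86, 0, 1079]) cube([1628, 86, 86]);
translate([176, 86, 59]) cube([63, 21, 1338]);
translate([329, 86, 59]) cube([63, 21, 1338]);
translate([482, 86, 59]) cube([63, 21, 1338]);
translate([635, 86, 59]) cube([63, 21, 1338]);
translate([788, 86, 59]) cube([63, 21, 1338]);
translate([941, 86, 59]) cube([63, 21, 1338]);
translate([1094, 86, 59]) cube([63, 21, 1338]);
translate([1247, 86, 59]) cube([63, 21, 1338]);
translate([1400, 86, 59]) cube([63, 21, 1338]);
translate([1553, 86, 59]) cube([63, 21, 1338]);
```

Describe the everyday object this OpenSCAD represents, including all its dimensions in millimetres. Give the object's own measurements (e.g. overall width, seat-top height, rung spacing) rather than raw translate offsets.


A fence section. Two 86×86 mm posts, 1398 mm tall, stand on the floor with a clear span of 1628 mm between their inner faces. Two horizontal rails of 86×86 mm section span the gap between the posts with their undersides at z = 202 mm and z = 1079 mm, flush with the posts' −y face. 10 pickets, each 63 mm wide, 21 mm thick and 1338 mm tall, are fixed to the +y face of the rails with their bottoms at z = 59 mm, spaced across the span with a 90 mm gap after the −x post and between neighbouring pickets, with 98 mm left before the +x post.


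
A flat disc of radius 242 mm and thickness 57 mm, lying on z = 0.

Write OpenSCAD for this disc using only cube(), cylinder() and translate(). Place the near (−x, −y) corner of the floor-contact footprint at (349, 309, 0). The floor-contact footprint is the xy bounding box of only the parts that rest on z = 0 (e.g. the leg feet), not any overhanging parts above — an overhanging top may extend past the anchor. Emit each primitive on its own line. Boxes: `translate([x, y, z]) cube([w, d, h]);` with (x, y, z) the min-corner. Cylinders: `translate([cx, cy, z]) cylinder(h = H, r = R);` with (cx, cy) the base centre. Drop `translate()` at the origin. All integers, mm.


translate([591, 551, 0]) cylinder(h = 57, r = 242);


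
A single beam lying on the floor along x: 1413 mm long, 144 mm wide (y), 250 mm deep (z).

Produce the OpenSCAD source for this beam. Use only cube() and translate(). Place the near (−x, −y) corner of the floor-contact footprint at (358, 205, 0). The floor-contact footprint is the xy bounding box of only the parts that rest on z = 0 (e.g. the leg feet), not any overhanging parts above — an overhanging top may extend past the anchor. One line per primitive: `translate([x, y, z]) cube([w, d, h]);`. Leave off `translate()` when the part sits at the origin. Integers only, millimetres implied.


translate([358, 205, 0]) cube([1413, 144, 250]);


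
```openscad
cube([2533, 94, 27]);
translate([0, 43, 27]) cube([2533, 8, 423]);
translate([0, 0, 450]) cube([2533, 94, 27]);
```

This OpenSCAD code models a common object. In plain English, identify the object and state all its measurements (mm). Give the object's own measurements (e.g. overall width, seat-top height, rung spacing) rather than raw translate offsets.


An I-beam lying along x, 2533 mm long. Overall section height 477 mm. Two flanges 94 mm wide (y) and 27 mm thick, one on the floor and one at the top; a web 8 mm thick runs between them, centred on the flange width.


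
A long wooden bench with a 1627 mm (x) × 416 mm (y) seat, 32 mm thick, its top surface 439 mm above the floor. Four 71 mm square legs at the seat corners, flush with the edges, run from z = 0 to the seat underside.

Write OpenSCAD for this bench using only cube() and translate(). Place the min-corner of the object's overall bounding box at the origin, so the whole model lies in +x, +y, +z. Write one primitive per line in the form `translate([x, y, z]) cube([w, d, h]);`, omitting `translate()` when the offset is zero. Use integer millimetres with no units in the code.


translate([0, 0, 407]) cube([1627, 416, 32]);
cube([71, 71, 407]);
translate([0, 345, 0]) cube([71, 71, 407]);
translate([1556, 0, 0]) cube([71, 71, 407]);
translate([1556, 345, 0]) cube([71, 71, 407]);
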